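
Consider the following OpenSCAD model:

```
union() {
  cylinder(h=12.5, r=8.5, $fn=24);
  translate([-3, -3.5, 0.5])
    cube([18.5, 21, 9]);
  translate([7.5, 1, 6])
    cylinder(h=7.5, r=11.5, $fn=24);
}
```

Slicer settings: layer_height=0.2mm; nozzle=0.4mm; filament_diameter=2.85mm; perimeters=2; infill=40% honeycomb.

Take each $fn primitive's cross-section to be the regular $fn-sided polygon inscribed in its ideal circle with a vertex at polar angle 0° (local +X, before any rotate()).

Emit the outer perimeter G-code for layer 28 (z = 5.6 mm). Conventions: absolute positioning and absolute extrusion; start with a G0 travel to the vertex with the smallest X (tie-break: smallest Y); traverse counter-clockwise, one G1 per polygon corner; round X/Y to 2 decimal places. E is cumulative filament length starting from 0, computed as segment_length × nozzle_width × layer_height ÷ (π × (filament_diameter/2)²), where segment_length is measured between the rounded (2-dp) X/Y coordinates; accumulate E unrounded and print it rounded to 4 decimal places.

At z = 5.6 mm: the r=8.5 cylinder contributes a regular 24-gon of circumradius 8.5; the 18.5×21 cube at (-3, -3.5) contributes its full rectangle; the cylinder at (7.5, 1) is absent (z outside [6, 13.5]); Taking the union: the regions partially overlap (shared area 120.12 mm²), so overlapping operands fuse into one piece — 1 connected region. The outline is a single polygon with 20 vertices. Extrusion per mm of travel: 0.4 × 0.2 / (π × 1.425²) = 0.012540. Accumulating E over each segment gives final E = 1.1309.

G0 X-8.50 Y0.00 Z5.60
G1 X-8.21 Y-2.20 E0.0278
G1 X-7.36 Y-4.25 E0.0557
G1 X-6.01 Y-6.01 E0.0835
G1 X-4.25 Y-7.36 E0.1113
G1 X-2.20 Y-8.21 E0.1391
G1 X0.00 Y-8.50 E0.1669
G1 X2.20 Y-8.21 E0.1948
G1 X4.25 Y-7.36 E0.2226
G1 X6.01 Y-6.01 E0.2504
G1 X7.36 Y-4.25 E0.2782
G1 X7.67 Y-3.50 E0.2884
G1 X15.50 Y-3.50 E0.3866
G1 X15.50 Y17.50 E0.6500
G1 X-3.00 Y17.50 E0.8819
G1 X-3.00 Y7.88 E1.0026
G1 X-4.25 Y7.36 E1.0196
G1 X-6.01 Y6.01 E1.0474
G1 X-7.36 Y4.25 E1.0752
G1 X-8.21 Y2.20 E1.1030
G1 X-8.50 Y0.00 E1.1309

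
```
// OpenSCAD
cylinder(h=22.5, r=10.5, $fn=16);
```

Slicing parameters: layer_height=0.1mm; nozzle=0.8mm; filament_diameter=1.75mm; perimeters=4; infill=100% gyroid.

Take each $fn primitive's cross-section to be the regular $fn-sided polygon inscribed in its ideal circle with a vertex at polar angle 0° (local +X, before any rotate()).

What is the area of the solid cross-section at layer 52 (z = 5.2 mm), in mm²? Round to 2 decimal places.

At z = 5.2 mm: the r=10.5 cylinder contributes a regular 16-gon of circumradius 10.5 (area = (16/2)·10.500²·sin(360°/16) = 337.53 mm²). Overall, the cross-section is a single solid region. Net area = 337.53 mm².

337.53 mm²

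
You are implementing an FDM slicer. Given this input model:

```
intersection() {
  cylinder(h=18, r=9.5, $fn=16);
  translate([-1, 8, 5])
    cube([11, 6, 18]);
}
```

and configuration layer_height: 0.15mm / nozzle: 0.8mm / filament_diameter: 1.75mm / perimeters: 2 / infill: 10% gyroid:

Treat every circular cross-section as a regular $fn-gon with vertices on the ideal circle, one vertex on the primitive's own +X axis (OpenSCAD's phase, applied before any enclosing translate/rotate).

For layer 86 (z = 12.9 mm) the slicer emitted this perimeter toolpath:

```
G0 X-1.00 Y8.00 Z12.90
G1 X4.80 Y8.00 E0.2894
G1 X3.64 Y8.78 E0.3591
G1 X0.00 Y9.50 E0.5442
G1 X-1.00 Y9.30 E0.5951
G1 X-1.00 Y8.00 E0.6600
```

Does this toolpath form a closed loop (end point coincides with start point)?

yes

Start point (G0): (-1.00, 8.00). End point (last G1): the path returns to the start — closed.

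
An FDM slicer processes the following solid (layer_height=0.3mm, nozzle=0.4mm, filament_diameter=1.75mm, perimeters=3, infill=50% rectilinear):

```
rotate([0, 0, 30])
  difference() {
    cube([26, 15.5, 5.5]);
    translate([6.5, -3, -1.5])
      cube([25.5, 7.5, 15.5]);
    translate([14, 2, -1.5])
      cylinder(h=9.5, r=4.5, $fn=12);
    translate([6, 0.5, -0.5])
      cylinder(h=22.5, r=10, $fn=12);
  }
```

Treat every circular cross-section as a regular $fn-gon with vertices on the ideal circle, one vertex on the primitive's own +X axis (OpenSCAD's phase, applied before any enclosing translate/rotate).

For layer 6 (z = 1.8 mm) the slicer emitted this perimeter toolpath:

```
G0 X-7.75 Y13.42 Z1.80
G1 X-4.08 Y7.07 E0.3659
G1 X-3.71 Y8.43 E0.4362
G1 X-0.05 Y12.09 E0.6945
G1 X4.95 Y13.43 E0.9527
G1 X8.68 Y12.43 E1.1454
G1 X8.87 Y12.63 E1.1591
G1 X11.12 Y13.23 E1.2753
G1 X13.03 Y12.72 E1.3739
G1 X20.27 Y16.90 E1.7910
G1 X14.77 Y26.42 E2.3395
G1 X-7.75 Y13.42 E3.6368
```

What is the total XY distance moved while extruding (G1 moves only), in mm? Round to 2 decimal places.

Sum the Euclidean lengths of each G1 segment: total = 72.90 mm.

72.90 mm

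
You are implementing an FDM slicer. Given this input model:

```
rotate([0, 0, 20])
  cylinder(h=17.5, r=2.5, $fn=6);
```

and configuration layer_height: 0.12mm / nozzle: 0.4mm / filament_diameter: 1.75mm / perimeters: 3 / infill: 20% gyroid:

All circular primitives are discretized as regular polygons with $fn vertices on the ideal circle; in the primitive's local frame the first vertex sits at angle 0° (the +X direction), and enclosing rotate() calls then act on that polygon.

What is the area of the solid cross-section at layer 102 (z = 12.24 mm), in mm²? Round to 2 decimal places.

16.24 mm²

At z = 12.24 mm: the r=2.5 cylinder contributes a regular 6-gon of circumradius 2.5 (area = (6/2)·2.500²·sin(360°/6) = 16.24 mm²); (whole slice rotated 20° about Z — lengths, areas and connectivity unchanged). Overall, the cross-section is a single solid region. Net area = 16.24 mm².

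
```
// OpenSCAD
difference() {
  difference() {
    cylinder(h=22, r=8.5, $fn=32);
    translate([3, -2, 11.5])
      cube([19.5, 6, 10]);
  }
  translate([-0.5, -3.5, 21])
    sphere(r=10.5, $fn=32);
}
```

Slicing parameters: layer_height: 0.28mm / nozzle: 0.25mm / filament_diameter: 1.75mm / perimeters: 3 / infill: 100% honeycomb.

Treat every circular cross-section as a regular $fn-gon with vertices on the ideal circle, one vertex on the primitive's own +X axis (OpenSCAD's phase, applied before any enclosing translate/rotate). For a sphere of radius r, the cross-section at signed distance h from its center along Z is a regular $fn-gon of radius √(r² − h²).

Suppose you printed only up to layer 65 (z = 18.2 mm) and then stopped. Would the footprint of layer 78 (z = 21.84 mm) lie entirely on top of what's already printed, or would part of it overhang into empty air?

Compare the two slices. At z = 18.2: the r=8.5 cylinder contributes a regular 32-gon of circumradius 8.5 (area = (32/2)·8.500²·sin(360°/32) = 225.52 mm²); the 19.5×6 cube at (3, -2) contributes its full rectangle (area 117.00 mm²); Taking the first minus the rest: starting from the r=8.5 cylinder (225.52 mm²), the 19.5×6 cube at (3, -2) partially overlaps it — only the 31.38 mm² overlap (of its 117.00 mm²) is removed, clipping the outline — area = 194.15 mm²; the sphere at (-0.5, -3.5): section is a regular 32-gon, circumradius = √(r²−h²) = √(10.5²−2.8²) = 10.120 (area = (32/2)·10.120²·sin(360°/32) = 319.67 mm²); After the difference (first − rest): starting from the result so far (194.15 mm²), the r=10.5 sphere at (-0.5, -3.5) partially overlaps it — only the 170.45 mm² overlap (of its 319.67 mm²) is removed, clipping the outline — area = 23.70 mm². At z = 21.84: the r=8.5 cylinder gives a regular 32-gon of circumradius 8.5 (constant along its height) (area = (32/2)·8.500²·sin(360°/32) = 225.52 mm²); the cube at (3, -2) does not reach this height (z outside [11.5, 21.5]); Taking the first minus the rest: none of the subtracted shapes is present at this height, so the r=8.5 cylinder is unchanged — area = 225.52 mm²; the r=10.5 sphere at (-0.5, -3.5) slices to a regular 32-gon of circumradius 10.466 (√(r²−h²) with h=0.84 from center) (area = (32/2)·10.466²·sin(360°/32) = 341.94 mm²); After the difference (first − rest): starting from the result so far (225.52 mm²), the r=10.5 sphere at (-0.5, -3.5) partially overlaps it — only the 206.55 mm² overlap (of its 341.94 mm²) is removed, clipping the outline — area = 18.98 mm². Checking containment: at z = 21.84 the cross-section extends beyond the z = 18.2 cross-section by about 0.57 mm².

part overhangs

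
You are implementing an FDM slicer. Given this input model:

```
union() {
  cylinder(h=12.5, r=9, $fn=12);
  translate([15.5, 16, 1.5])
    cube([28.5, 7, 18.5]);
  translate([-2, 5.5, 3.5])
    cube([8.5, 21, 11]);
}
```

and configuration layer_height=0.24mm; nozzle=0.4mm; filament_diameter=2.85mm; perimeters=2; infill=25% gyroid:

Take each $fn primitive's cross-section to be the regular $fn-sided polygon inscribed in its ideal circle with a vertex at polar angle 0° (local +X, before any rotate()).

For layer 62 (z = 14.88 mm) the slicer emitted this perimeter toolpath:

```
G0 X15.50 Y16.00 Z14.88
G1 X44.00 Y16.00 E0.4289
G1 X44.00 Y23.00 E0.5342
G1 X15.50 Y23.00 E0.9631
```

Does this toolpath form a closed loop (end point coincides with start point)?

Start point (G0): (15.50, 16.00). End point (last G1): the path does not return to the start — open.

no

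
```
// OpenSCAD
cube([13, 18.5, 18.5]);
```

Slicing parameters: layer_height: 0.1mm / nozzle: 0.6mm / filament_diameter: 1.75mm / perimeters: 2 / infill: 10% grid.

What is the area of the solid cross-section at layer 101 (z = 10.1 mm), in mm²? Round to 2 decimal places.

240.50 mm²

At z = 10.1 mm: the cube is present — its section is the full 13×18.5 rectangle (area 240.50 mm²). Overall, the cross-section is a single solid region. Net area = 240.50 mm².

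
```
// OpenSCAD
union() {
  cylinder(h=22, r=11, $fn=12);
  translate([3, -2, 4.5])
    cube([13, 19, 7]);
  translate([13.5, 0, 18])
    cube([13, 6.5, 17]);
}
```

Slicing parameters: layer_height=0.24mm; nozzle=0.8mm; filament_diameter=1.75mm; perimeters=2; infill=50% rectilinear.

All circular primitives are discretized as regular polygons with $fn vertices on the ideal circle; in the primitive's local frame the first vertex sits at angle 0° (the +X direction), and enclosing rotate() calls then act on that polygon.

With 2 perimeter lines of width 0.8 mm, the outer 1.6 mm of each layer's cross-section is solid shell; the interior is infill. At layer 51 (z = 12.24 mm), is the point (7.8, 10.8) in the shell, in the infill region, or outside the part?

outside

At z = 12.24 mm: the r=11 cylinder contributes a regular 12-gon of circumradius 11; the cube at (3, -2) is absent (z outside [4.5, 11.5]); the cube at (13.5, 0) does not reach this height (z outside [18, 35]); Taking the union: only the r=11 cylinder is present, so the union is just that shape — 1 connected region. Overall, the cross-section is a single solid region. The nearest boundary edge runs (9.53, 5.50)→(5.50, 9.53); distance from the point to it = 2.53 mm. The point is not inside any of the regions above, so it lies outside the cross-section (2.53 mm from the nearest boundary).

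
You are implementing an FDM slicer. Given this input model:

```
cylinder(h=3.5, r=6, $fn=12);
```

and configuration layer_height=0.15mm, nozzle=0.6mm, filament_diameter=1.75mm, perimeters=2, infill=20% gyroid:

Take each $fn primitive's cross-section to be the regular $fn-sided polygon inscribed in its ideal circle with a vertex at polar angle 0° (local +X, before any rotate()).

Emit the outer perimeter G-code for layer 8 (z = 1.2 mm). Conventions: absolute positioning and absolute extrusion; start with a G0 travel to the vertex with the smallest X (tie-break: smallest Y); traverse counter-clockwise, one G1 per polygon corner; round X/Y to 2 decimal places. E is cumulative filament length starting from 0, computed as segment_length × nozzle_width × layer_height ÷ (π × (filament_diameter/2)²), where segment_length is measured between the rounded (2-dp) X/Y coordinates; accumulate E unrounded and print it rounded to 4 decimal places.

G0 X-6.00 Y0.00 Z1.20
G1 X-5.20 Y-3.00 E0.1162
G1 X-3.00 Y-5.20 E0.2326
G1 X0.00 Y-6.00 E0.3488
G1 X3.00 Y-5.20 E0.4649
G1 X5.20 Y-3.00 E0.5814
G1 X6.00 Y0.00 E0.6975
G1 X5.20 Y3.00 E0.8137
G1 X3.00 Y5.20 E0.9301
G1 X0.00 Y6.00 E1.0463
G1 X-3.00 Y5.20 E1.1625
G1 X-5.20 Y3.00 E1.2789
G1 X-6.00 Y0.00 E1.3951

At z = 1.2 mm: the r=6 cylinder contributes a regular 12-gon of circumradius 6. The outline is a single polygon with 12 vertices. Extrusion per mm of travel: 0.6 × 0.15 / (π × 0.875²) = 0.037418. Accumulating E over each segment gives final E = 1.3951.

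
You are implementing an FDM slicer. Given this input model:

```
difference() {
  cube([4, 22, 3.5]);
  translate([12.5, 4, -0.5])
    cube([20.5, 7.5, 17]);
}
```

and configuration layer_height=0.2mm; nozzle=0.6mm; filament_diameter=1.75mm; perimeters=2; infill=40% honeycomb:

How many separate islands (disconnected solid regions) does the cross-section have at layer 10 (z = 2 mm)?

1

At z = 2 mm: the cube is present — its section is the full 4×22 rectangle; the cube at (12.5, 4) (footprint 20.5×7.5) is included at this height; Taking the first minus the rest: starting from the 4×22 cube, the 20.5×7.5 cube at (12.5, 4) misses the remaining region (no effect) — 1 connected region. Overall, the cross-section is a single solid region. Island count = 1.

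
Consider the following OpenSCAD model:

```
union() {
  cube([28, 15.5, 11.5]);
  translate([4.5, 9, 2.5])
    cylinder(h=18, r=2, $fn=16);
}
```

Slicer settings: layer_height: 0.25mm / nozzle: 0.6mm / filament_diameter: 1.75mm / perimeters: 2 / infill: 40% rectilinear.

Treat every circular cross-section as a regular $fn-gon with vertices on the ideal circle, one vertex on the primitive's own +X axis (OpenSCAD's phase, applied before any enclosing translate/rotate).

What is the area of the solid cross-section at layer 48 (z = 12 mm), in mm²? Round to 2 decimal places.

At z = 12 mm: the cube is not intersected at this z (z outside [0, 11.5]); the r=2 cylinder at (4.5, 9) contributes a regular 16-gon of circumradius 2 (area = (16/2)·2.000²·sin(360°/16) = 12.25 mm²); Combining (union): only the r=2 cylinder at (4.5, 9) is present, so the union is just that shape — area = 12.25 mm². Overall, the cross-section is a single solid region. Net area = 12.25 mm².

12.25 mm²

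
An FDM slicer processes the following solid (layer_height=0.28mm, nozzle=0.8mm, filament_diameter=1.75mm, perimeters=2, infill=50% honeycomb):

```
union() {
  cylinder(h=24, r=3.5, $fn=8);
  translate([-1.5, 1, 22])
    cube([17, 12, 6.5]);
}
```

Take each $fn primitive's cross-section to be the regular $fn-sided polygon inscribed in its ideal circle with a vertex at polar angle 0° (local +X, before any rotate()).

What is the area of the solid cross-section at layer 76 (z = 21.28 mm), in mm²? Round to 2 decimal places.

34.65 mm²

At z = 21.28 mm: the r=3.5 cylinder gives a regular 8-gon of circumradius 3.5 (constant along its height) (area = (8/2)·3.500²·sin(360°/8) = 34.65 mm²); the cube at (-1.5, 1) is absent (z outside [22, 28.5]); Taking the union: only the r=3.5 cylinder is present, so the union is just that shape — area = 34.65 mm². Overall, the cross-section is a single solid region. Net area = 34.65 mm².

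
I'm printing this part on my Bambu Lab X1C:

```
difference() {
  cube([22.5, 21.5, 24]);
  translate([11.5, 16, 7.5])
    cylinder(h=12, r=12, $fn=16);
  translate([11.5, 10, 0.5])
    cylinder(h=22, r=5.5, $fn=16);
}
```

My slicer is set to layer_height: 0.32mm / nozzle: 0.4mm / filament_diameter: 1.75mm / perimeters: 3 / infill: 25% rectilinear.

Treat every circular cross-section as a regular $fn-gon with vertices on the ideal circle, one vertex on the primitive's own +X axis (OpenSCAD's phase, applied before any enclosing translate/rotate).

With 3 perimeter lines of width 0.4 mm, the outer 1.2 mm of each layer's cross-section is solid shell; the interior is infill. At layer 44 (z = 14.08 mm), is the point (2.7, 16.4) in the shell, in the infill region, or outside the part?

At z = 14.08 mm: the cube (footprint 22.5×21.5) is included at this height; the r=12 cylinder at (11.5, 16) contributes a regular 16-gon of circumradius 12; the r=5.5 cylinder at (11.5, 10) contributes a regular 16-gon of circumradius 5.5; After the difference (first − rest): starting from the 22.5×21.5 cube, the r=12 cylinder at (11.5, 16) partially overlaps it — only the 339.76 mm² overlap (of its 440.85 mm²) is removed, clipping the outline; the r=5.5 cylinder at (11.5, 10) misses the remaining region (no effect) — 3 connected regions. Overall, the cross-section has 3 separate islands. The nearest boundary edge runs (0.41, 20.59)→(0.00, 18.51); distance from the point to it = 3.43 mm. The point is not inside any of the regions above, so it lies outside the cross-section (3.43 mm from the nearest boundary).

outside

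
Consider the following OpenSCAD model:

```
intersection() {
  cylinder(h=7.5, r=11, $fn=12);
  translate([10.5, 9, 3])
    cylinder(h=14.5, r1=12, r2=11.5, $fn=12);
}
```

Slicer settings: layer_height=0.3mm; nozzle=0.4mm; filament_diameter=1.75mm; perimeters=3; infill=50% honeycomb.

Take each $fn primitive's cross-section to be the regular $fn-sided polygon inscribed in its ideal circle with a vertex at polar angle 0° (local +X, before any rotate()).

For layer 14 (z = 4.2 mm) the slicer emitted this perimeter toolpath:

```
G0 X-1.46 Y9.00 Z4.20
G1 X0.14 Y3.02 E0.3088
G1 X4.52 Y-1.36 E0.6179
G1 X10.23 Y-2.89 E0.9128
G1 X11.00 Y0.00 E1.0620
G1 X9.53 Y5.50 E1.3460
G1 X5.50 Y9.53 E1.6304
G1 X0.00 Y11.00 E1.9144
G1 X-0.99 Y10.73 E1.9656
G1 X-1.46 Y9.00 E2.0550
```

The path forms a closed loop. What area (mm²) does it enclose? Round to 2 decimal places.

Apply the shoelace formula to the sequence of (X, Y) vertices; enclosed area = 106.17 mm².

106.17 mm²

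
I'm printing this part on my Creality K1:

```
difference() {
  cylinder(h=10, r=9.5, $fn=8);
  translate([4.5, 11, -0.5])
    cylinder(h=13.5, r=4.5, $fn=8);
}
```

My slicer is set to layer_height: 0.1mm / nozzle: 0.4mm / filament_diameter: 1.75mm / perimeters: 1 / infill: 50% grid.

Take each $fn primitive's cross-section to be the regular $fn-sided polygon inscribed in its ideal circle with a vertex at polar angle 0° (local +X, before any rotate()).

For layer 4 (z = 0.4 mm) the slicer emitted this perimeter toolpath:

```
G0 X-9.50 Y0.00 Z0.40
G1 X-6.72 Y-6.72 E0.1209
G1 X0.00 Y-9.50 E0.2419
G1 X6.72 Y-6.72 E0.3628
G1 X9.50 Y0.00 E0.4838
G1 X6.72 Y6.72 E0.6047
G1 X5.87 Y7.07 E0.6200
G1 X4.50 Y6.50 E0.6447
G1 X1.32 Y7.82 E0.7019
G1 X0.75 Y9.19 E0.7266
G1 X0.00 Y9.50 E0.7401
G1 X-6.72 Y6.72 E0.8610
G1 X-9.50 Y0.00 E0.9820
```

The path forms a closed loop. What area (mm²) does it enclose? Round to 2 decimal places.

250.64 mm²

Apply the shoelace formula to the sequence of (X, Y) vertices; enclosed area = 250.64 mm².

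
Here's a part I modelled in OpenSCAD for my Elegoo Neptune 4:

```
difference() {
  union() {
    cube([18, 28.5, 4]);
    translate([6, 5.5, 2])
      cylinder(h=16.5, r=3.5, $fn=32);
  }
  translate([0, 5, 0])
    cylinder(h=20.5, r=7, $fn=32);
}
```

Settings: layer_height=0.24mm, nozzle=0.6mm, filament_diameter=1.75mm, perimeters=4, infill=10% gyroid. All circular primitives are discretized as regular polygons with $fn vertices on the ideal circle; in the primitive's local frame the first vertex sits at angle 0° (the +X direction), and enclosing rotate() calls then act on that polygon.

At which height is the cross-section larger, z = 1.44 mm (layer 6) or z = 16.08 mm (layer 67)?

layer 6 (z = 1.44 mm)

Layer 6 (z = 1.44): the cube (footprint 18×28.5) is included at this height (area 513.00 mm²); the cylinder at (6, 5.5) is not intersected at this z (z outside [2, 18.5]); Taking the union: only the 18×28.5 cube is present, so the union is just that shape — area = 513.00 mm²; the cylinder at (0, 5): section is a regular 32-gon, circumradius r=7 (area = (32/2)·7.000²·sin(360°/32) = 152.95 mm²); Subtracting the remaining from the first: starting from that combined region (513.00 mm²), the r=7 cylinder at (0, 5) partially overlaps it — only the 69.85 mm² overlap (of its 152.95 mm²) is removed, clipping the outline — area = 443.15 mm². So its area = 443.15 mm². Layer 67 (z = 16.08): the cube is absent (z outside [0, 4]); the r=3.5 cylinder at (6, 5.5) gives a regular 32-gon of circumradius 3.5 (constant along its height) (area = (32/2)·3.500²·sin(360°/32) = 38.24 mm²); Merging all regions: only the r=3.5 cylinder at (6, 5.5) is present, so the union is just that shape — area = 38.24 mm²; the r=7 cylinder at (0, 5) gives a regular 32-gon of circumradius 7 (constant along its height) (area = (32/2)·7.000²·sin(360°/32) = 152.95 mm²); After the difference (first − rest): starting from that combined region (38.24 mm²), the r=7 cylinder at (0, 5) partially overlaps it — only the 23.69 mm² overlap (of its 152.95 mm²) is removed, clipping the outline — area = 14.55 mm². So its area = 14.55 mm². Layer 6 is larger (443.15 vs 14.55 mm²).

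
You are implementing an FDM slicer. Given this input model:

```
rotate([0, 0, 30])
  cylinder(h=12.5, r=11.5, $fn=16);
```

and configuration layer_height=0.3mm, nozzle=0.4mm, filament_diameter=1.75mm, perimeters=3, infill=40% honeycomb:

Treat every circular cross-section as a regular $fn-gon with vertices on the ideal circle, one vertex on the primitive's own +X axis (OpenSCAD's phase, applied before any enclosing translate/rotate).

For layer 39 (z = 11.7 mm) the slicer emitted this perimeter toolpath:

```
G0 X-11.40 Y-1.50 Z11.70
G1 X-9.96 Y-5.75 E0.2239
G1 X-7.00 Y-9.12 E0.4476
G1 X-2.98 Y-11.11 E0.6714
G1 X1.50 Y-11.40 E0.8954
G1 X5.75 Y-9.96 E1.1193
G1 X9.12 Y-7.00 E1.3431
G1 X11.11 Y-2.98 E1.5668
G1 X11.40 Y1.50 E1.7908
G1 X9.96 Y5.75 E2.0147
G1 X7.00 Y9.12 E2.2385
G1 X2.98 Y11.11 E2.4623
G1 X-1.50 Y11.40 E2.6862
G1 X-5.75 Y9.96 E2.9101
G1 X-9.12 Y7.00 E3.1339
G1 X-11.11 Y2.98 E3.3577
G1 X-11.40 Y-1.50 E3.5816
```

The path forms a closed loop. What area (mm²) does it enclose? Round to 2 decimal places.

404.85 mm²

Apply the shoelace formula to the sequence of (X, Y) vertices; enclosed area = 404.85 mm².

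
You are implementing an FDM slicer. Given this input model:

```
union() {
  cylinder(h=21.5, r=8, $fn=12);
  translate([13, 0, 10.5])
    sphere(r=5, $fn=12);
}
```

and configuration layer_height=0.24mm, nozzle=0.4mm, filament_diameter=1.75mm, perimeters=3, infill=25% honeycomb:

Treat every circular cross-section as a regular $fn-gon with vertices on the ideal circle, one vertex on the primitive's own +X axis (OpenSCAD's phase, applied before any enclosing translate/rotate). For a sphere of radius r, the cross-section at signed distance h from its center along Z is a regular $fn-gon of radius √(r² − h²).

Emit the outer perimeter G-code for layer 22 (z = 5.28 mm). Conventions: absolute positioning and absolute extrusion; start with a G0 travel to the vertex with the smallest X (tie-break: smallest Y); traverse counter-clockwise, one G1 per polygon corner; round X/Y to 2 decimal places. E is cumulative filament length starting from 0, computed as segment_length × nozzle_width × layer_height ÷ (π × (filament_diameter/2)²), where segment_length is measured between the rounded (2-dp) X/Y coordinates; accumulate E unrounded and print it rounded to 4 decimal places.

At z = 5.28 mm: the r=8 cylinder contributes a regular 12-gon of circumradius 8; the sphere at (13, 0) is not intersected at this z (|z−center|=5.220 > r=5); Merging all regions: only the r=8 cylinder is present, so the union is just that shape — 1 connected region. The outline is a single polygon with 12 vertices. Extrusion per mm of travel: 0.4 × 0.24 / (π × 0.875²) = 0.039912. Accumulating E over each segment gives final E = 1.9836.

G0 X-8.00 Y0.00 Z5.28
G1 X-6.93 Y-4.00 E0.1653
G1 X-4.00 Y-6.93 E0.3306
G1 X0.00 Y-8.00 E0.4959
G1 X4.00 Y-6.93 E0.6612
G1 X6.93 Y-4.00 E0.8265
G1 X8.00 Y0.00 E0.9918
G1 X6.93 Y4.00 E1.1571
G1 X4.00 Y6.93 E1.3225
G1 X0.00 Y8.00 E1.4877
G1 X-4.00 Y6.93 E1.6530
G1 X-6.93 Y4.00 E1.8184
G1 X-8.00 Y0.00 E1.9836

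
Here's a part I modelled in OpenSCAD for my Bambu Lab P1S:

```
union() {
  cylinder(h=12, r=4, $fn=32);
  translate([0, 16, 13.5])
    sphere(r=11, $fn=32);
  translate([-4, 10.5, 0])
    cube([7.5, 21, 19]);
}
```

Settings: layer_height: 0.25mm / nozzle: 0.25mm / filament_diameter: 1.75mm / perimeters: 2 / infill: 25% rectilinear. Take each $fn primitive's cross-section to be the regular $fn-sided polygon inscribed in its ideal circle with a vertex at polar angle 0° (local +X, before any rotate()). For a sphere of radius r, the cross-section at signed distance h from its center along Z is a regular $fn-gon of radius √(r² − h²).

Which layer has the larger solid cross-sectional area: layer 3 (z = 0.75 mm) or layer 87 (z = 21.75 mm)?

layer 3 (z = 0.75 mm)

Layer 3 (z = 0.75): the r=4 cylinder contributes a regular 32-gon of circumradius 4 (area = (32/2)·4.000²·sin(360°/32) = 49.94 mm²); the sphere at (0, 16) is not intersected at this z (|z−center|=12.750 > r=11); the cube at (-4, 10.5) is present — its section is the full 7.5×21 rectangle (area 157.50 mm²); Taking the union: the 2 present regions are separate (no shared area or edge), so areas and boundary lengths simply add and each stays a separate island — area = 207.44 mm². So its area = 207.44 mm². Layer 87 (z = 21.75): the cylinder does not reach this height (z outside [0, 12]); the sphere at (0, 16): section is a regular 32-gon, circumradius = √(r²−h²) = √(11²−8.25²) = 7.276 (area = (32/2)·7.276²·sin(360°/32) = 165.24 mm²); the cube at (-4, 10.5) is absent (z outside [0, 19]); Taking the union: only the r=11 sphere at (0, 16) is present, so the union is just that shape — area = 165.24 mm². So its area = 165.24 mm². Layer 3 is larger (207.44 vs 165.24 mm²).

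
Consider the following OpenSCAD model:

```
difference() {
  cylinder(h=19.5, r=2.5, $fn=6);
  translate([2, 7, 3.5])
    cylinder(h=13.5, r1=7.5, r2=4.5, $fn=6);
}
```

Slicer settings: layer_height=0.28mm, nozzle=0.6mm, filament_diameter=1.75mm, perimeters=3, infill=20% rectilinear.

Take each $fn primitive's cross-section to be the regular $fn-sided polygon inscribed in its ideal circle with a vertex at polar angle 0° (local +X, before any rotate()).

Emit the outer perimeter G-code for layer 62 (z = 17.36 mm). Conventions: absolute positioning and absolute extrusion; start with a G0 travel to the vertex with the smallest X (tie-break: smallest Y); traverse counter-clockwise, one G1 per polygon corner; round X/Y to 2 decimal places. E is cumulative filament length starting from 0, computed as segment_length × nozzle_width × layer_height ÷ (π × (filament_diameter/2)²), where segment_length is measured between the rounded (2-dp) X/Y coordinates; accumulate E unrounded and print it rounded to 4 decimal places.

G0 X-2.50 Y0.00 Z17.36
G1 X-1.25 Y-2.17 E0.1749
G1 X1.25 Y-2.17 E0.3495
G1 X2.50 Y0.00 E0.5244
G1 X1.25 Y2.17 E0.6994
G1 X-1.25 Y2.17 E0.8740
G1 X-2.50 Y0.00 E1.0489

At z = 17.36 mm: the r=2.5 cylinder gives a regular 6-gon of circumradius 2.5 (constant along its height); the cone at (2, 7) is not intersected at this z (z outside [3.5, 17]); Subtracting the remaining from the first: none of the subtracted shapes is present at this height, so the r=2.5 cylinder is unchanged — 1 connected region. The outline is a single polygon with 6 vertices. Extrusion per mm of travel: 0.6 × 0.28 / (π × 0.875²) = 0.069846. Accumulating E over each segment gives final E = 1.0489.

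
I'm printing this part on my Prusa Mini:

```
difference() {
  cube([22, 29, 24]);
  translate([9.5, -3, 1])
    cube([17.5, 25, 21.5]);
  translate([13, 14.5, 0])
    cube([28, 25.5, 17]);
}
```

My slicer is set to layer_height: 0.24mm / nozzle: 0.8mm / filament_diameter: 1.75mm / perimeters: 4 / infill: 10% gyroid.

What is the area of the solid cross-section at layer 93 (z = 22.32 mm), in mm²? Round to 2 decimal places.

At z = 22.32 mm: the cube (footprint 22×29) is included at this height (area 638.00 mm²); the 17.5×25 cube at (9.5, -3) contributes its full rectangle (area 437.50 mm²); the cube at (13, 14.5) is not intersected at this z (z outside [0, 17]); Subtracting the remaining from the first: starting from the 22×29 cube (638.00 mm²), the 17.5×25 cube at (9.5, -3) partially overlaps it — only the 275.00 mm² overlap (of its 437.50 mm²) is removed, clipping the outline — area = 363.00 mm². Overall, the cross-section is a single solid region. Net area = 363.00 mm².

363.00 mm²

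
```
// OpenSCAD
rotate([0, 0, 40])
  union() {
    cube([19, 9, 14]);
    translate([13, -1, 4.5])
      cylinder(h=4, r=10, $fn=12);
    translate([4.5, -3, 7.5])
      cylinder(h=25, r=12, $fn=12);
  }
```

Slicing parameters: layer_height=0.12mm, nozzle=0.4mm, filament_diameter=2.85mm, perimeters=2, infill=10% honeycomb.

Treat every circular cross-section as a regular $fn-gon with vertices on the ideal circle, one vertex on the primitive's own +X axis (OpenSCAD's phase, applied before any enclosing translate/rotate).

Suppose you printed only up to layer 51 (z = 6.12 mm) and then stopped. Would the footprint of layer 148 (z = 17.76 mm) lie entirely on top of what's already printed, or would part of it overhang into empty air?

part overhangs

Compare the two slices. At z = 6.12: the cube is present — its section is the full 19×9 rectangle (area 171.00 mm²); the r=10 cylinder at (13, -1) gives a regular 12-gon of circumradius 10 (constant along its height) (area = (12/2)·10.000²·sin(360°/12) = 300.00 mm²); the cylinder at (4.5, -3) is not intersected at this z (z outside [7.5, 32.5]); Combining (union): the regions partially overlap — summed areas 471.00 mm² minus the doubly-counted overlap 113.94 mm² gives 357.06 mm² — area = 357.06 mm²; (whole slice rotated 40° about Z — lengths, areas and connectivity unchanged). At z = 17.76: the cube is not intersected at this z (z outside [0, 14]); the cylinder at (13, -1) is not intersected at this z (z outside [4.5, 8.5]); the cylinder at (4.5, -3): section is a regular 12-gon, circumradius r=12 (area = (12/2)·12.000²·sin(360°/12) = 432.00 mm²); Merging all regions: only the r=12 cylinder at (4.5, -3) is present, so the union is just that shape — area = 432.00 mm²; (whole slice rotated 40° about Z — lengths, areas and connectivity unchanged). Checking containment: at z = 17.76 the cross-section extends beyond the z = 6.12 cross-section by about 208.88 mm².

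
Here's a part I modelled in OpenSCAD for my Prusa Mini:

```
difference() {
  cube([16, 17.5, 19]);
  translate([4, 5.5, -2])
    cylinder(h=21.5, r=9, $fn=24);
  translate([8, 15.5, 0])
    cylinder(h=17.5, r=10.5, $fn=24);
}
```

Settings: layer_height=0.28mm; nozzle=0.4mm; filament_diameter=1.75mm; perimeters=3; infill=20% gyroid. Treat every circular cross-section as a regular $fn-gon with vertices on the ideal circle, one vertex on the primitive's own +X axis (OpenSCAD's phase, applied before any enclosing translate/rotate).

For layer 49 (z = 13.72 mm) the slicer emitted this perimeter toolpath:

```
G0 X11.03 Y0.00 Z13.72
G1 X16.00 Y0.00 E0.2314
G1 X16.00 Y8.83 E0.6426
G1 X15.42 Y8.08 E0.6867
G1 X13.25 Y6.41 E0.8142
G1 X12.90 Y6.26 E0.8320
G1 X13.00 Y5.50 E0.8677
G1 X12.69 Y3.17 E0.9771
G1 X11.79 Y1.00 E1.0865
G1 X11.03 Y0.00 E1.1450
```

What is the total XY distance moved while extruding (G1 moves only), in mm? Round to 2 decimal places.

24.59 mm

Sum the Euclidean lengths of each G1 segment: total = 24.59 mm.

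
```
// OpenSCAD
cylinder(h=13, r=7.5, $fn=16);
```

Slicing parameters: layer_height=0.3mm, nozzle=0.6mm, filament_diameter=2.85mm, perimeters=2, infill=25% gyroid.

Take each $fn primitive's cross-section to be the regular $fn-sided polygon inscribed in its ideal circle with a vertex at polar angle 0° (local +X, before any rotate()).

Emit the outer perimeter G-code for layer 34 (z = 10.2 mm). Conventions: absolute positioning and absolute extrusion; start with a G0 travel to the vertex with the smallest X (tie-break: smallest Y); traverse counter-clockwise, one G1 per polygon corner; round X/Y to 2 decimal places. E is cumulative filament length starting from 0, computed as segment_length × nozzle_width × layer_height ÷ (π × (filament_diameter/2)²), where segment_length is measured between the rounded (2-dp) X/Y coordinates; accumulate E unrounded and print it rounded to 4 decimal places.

G0 X-7.50 Y0.00 Z10.20
G1 X-6.93 Y-2.87 E0.0826
G1 X-5.30 Y-5.30 E0.1651
G1 X-2.87 Y-6.93 E0.2477
G1 X0.00 Y-7.50 E0.3302
G1 X2.87 Y-6.93 E0.4128
G1 X5.30 Y-5.30 E0.4954
G1 X6.93 Y-2.87 E0.5779
G1 X7.50 Y0.00 E0.6605
G1 X6.93 Y2.87 E0.7430
G1 X5.30 Y5.30 E0.8256
G1 X2.87 Y6.93 E0.9082
G1 X0.00 Y7.50 E0.9907
G1 X-2.87 Y6.93 E1.0733
G1 X-5.30 Y5.30 E1.1559
G1 X-6.93 Y2.87 E1.2384
G1 X-7.50 Y0.00 E1.3210

At z = 10.2 mm: the r=7.5 cylinder gives a regular 16-gon of circumradius 7.5 (constant along its height). The outline is a single polygon with 16 vertices. Extrusion per mm of travel: 0.6 × 0.3 / (π × 1.425²) = 0.028216. Accumulating E over each segment gives final E = 1.3210.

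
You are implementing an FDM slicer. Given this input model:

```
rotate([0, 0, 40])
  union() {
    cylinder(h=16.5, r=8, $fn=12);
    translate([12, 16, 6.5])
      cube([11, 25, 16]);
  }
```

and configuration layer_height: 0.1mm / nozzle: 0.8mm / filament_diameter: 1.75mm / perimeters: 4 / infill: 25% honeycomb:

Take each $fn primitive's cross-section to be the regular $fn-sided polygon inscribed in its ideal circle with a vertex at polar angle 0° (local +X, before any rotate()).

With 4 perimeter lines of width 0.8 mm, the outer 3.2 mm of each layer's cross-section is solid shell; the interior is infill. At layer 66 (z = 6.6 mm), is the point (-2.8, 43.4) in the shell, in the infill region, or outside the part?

At z = 6.6 mm: the r=8 cylinder gives a regular 12-gon of circumradius 8 (constant along its height); the cube at (12, 16) is present — its section is the full 11×25 rectangle; Merging all regions: the 2 present regions are separate (no shared area or edge), so areas and boundary lengths simply add and each stays a separate island — 2 connected regions; (rotated 40° about Z; rotation is an isometry so areas/perimeters/island counts are preserved). Overall, the cross-section has 2 separate islands. Undo the 40° rotation: the query point maps to (25.752, 35.046) in the un-rotated model frame. The nearest boundary edge runs (23.00, 41.00)→(23.00, 16.00); distance from the point to it = 2.75 mm. The point is not inside any of the regions above, so it lies outside the cross-section (2.75 mm from the nearest boundary).

outside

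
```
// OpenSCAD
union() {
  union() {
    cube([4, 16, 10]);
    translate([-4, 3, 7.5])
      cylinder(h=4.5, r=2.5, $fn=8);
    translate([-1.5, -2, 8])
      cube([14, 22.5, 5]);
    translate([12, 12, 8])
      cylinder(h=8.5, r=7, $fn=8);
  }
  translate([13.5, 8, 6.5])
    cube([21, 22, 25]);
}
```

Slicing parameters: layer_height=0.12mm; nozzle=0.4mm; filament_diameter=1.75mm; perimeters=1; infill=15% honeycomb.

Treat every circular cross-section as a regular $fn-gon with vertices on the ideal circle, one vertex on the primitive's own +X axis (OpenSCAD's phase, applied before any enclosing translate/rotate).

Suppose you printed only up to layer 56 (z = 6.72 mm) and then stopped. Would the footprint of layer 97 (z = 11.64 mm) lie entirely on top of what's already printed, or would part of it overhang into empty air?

part overhangs

Compare the two slices. At z = 6.72: the cube is present — its section is the full 4×16 rectangle (area 64.00 mm²); the cylinder at (-4, 3) is absent (z outside [7.5, 12]); the cube at (-1.5, -2) does not reach this height (z outside [8, 13]); the cylinder at (12, 12) is not intersected at this z (z outside [8, 16.5]); Taking the union: only the 4×16 cube is present, so the union is just that shape — area = 64.00 mm²; the 21×22 cube at (13.5, 8) contributes its full rectangle (area 462.00 mm²); Merging all regions: the 2 present regions are separate (no shared area or edge), so areas and boundary lengths simply add and each stays a separate island — area = 526.00 mm². At z = 11.64: the cube is absent (z outside [0, 10]); the r=2.5 cylinder at (-4, 3) contributes a regular 8-gon of circumradius 2.5 (area = (8/2)·2.500²·sin(360°/8) = 17.68 mm²); the cube at (-1.5, -2) (footprint 14×22.5) is included at this height (area 315.00 mm²); the r=7 cylinder at (12, 12) contributes a regular 8-gon of circumradius 7 (area = (8/2)·7.000²·sin(360°/8) = 138.59 mm²); Taking the union: the regions partially overlap — summed areas 471.27 mm² minus the doubly-counted overlap 76.19 mm² gives 395.08 mm² — area = 395.08 mm²; the cube at (13.5, 8) is present — its section is the full 21×22 rectangle (area 462.00 mm²); Combining (union): the regions partially overlap — summed areas 857.08 mm² minus the doubly-counted overlap 43.30 mm² gives 813.78 mm² — area = 813.78 mm². Checking containment: at z = 11.64 the cross-section extends beyond the z = 6.72 cross-section by about 287.78 mm².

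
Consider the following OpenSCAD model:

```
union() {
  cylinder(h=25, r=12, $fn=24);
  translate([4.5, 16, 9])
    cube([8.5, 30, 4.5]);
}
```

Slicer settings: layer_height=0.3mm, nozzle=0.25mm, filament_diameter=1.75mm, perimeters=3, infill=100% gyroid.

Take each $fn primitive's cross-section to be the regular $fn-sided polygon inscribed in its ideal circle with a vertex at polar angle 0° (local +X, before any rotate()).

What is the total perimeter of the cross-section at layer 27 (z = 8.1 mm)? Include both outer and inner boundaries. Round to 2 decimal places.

75.18 mm

At z = 8.1 mm: the r=12 cylinder contributes a regular 24-gon of circumradius 12 (perimeter = 2·24·12.000·sin(180°/24) = 75.18 mm); the cube at (4.5, 16) is not intersected at this z (z outside [9, 13.5]); Merging all regions: only the r=12 cylinder is present, so the union is just that shape — boundary = 75.18 mm. Overall, the cross-section is a single solid region. Total boundary length (outer) = 75.18 mm.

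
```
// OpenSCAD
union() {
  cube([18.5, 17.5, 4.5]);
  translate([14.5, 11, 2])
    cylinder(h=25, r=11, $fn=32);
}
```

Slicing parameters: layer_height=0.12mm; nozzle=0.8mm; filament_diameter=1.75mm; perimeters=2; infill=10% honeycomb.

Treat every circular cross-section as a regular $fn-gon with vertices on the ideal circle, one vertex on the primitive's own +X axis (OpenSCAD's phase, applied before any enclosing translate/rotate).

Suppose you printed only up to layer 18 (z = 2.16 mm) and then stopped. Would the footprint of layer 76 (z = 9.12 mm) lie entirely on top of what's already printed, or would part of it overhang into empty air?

Compare the two slices. At z = 2.16: the 18.5×17.5 cube contributes its full rectangle (area 323.75 mm²); the r=11 cylinder at (14.5, 11) contributes a regular 32-gon of circumradius 11 (area = (32/2)·11.000²·sin(360°/32) = 377.69 mm²); Merging all regions: the regions partially overlap — summed areas 701.44 mm² minus the doubly-counted overlap 230.13 mm² gives 471.31 mm² — area = 471.31 mm². At z = 9.12: the cube does not reach this height (z outside [0, 4.5]); the cylinder at (14.5, 11): section is a regular 32-gon, circumradius r=11 (area = (32/2)·11.000²·sin(360°/32) = 377.69 mm²); Merging all regions: only the r=11 cylinder at (14.5, 11) is present, so the union is just that shape — area = 377.69 mm². Checking containment: the cross-section at z = 9.12 is a subset of the cross-section at z = 2.16.

entirely on top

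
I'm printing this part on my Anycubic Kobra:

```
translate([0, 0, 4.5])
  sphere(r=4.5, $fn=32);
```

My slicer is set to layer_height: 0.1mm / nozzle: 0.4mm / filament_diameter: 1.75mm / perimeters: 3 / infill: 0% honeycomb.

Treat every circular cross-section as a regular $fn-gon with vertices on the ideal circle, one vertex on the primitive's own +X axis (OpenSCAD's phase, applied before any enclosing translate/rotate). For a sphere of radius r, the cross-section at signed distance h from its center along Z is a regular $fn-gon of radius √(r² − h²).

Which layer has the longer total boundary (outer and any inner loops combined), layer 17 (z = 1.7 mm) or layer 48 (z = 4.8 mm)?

Layer 17 (z = 1.7): the sphere: section is a regular 32-gon, circumradius = √(r²−h²) = √(4.5²−2.8²) = 3.523 (perimeter = 2·32·3.523·sin(180°/32) = 22.10 mm). So its perimeter = 22.10 mm. Layer 48 (z = 4.8): the sphere: section is a regular 32-gon, circumradius = √(r²−h²) = √(4.5²−0.3²) = 4.490 (perimeter = 2·32·4.490·sin(180°/32) = 28.17 mm). So its perimeter = 28.17 mm. Layer 48 is larger (28.17 vs 22.10 mm).

layer 48 (z = 4.8 mm)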